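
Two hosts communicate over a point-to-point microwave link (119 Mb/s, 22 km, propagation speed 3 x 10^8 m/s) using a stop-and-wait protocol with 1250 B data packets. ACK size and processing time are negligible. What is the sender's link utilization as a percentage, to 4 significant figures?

t_tx = L/R = 10000/119000000 = 8.40336e-05 s.
t_prop = 22000/300000000 = 7.33333e-05 s; RTT = 0.000146667 s.
Cycle = t_tx + RTT = 0.0002307 s.
Utilization = t_tx / cycle = 8.40336e-05/0.0002307 = 36.43 %.

36.43 %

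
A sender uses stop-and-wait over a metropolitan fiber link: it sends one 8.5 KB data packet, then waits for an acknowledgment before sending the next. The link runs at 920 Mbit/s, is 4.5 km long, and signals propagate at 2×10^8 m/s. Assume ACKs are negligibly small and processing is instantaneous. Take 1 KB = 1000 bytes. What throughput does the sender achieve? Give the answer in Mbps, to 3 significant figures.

t_tx = L/R = 68000/920000000 = 7.3913e-05 s.
t_prop = 4500/200000000 = 2.25e-05 s; RTT = 4.5e-05 s.
Cycle = t_tx + RTT = 0.000118913 s.
Throughput = L / cycle = 68000 / 0.000118913 = 572 Mbps.

572 Mbps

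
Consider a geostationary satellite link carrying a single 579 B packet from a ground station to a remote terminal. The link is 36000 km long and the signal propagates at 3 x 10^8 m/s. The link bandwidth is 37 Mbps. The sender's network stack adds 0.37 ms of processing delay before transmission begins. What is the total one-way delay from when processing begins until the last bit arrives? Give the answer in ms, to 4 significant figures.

L = 579 × 8 = 4632 bits.
Transmission delay = L/R = 4632 / 37000000 = 0.125189 ms.
Propagation delay = d/s = 36000000 m / 300000000 m/s = 120 ms.
Plus processing delay 0.37 ms = 0.37 ms.
Total = 120.5 ms.

120.5 ms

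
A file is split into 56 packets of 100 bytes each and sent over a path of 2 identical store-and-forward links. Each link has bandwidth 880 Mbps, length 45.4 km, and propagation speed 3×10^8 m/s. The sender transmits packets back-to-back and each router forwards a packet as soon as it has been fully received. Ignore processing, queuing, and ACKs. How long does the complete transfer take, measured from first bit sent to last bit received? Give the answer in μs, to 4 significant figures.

354.5 μs

Per-hop transmission t_tx = L/R = 800/880000000 = 0.909091 μs.
Per-hop propagation t_prop = 45400/300000000 = 151.333 μs.
Pipeline fill: first packet needs 2·t_tx to clear all hops; remaining 55 packets each add one t_tx.
Total = (2+56-1)·t_tx + 2·t_prop = 57·0.909091 + 2·151.333 = 354.5 μs.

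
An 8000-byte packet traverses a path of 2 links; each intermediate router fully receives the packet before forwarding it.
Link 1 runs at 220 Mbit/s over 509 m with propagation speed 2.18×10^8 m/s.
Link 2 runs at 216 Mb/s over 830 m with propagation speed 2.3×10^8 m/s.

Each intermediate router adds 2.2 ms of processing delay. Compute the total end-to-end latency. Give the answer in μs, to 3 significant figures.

2790 μs

L = 8000 × 8 = 64000 bits.
Transmission delays (L/R per hop): 290.909, 296.296 μs; sum = 587.205 μs.
Propagation delays (d/s per hop): 2.33486, 3.6087 μs; sum = 5.94356 μs.
Processing at 1 router(s): 1 × 2.2 ms = 2200 μs.
End-to-end = 2790 μs.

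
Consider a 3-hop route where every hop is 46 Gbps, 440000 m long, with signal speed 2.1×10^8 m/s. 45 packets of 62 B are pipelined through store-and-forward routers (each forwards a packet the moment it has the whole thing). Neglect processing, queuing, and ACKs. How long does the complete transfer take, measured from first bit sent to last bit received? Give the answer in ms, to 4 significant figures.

6.286 ms

Per-hop transmission t_tx = L/R = 496/46000000000 = 1.07826e-05 ms.
Per-hop propagation t_prop = 440000/210000000 = 2.09524 ms.
Pipeline fill: first packet needs 3·t_tx to clear all hops; remaining 44 packets each add one t_tx.
Total = (3+45-1)·t_tx + 3·t_prop = 47·1.07826e-05 + 3·2.09524 = 6.286 ms.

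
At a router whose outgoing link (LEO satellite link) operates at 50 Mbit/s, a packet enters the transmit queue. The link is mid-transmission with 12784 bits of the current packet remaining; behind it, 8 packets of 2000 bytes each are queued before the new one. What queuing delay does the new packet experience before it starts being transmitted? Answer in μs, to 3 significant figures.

2820 μs

Each queued packet: L/R = 16000/50000000 = 320 μs.
8 queued → 2560 μs.
Plus remaining 12784 bits of current packet: 255.68 μs.
Queuing delay = 2820 μs.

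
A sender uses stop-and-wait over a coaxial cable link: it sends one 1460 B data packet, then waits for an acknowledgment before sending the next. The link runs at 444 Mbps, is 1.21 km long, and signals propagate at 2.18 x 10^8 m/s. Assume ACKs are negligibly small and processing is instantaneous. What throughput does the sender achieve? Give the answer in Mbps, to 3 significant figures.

312 Mbps

t_tx = L/R = 11680/444000000 = 2.63063e-05 s.
t_prop = 1210/2.18e+08 = 5.55046e-06 s; RTT = 1.11009e-05 s.
Cycle = t_tx + RTT = 3.74072e-05 s.
Throughput = L / cycle = 11680 / 3.74072e-05 = 312 Mbps.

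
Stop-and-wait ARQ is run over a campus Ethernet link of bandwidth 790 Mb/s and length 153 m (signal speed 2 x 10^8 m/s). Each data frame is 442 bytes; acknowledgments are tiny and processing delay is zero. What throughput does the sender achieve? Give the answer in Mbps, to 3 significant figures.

589 Mbps

t_tx = L/R = 3536/790000000 = 4.47595e-06 s.
t_prop = 153/200000000 = 7.65e-07 s; RTT = 1.53e-06 s.
Cycle = t_tx + RTT = 6.00595e-06 s.
Throughput = L / cycle = 3536 / 6.00595e-06 = 589 Mbps.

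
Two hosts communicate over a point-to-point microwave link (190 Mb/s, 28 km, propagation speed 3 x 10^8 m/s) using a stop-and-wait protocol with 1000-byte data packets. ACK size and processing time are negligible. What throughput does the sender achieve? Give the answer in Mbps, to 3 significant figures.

35.0 Mbps

t_tx = L/R = 8000/190000000 = 4.21053e-05 s.
t_prop = 28000/300000000 = 9.33333e-05 s; RTT = 0.000186667 s.
Cycle = t_tx + RTT = 0.000228772 s.
Throughput = L / cycle = 8000 / 0.000228772 = 35.0 Mbps.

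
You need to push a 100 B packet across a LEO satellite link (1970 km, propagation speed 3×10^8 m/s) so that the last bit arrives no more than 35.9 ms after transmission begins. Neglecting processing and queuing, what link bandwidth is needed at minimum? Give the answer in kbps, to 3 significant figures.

L = 800 bits.
Propagation delay = 1970000 / 300000000 = 6.56667 ms.
Transmission budget = 35.9 − 6.56667 = 29.3333 ms.
R ≥ L / t_tx = 800 bits / 0.0293333 s = 27.3 kbps.

27.3 kbps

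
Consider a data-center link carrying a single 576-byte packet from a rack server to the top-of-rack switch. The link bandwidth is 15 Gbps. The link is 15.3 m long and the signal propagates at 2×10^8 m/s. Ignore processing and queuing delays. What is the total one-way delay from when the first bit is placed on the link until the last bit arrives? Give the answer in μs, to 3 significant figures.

L = 576 × 8 = 4608 bits.
Transmission delay = L/R = 4608 / 15000000000 = 0.3072 μs.
Propagation delay = d/s = 15.3 m / 200000000 m/s = 0.0765 μs.
Total = 0.384 μs.

0.384 μs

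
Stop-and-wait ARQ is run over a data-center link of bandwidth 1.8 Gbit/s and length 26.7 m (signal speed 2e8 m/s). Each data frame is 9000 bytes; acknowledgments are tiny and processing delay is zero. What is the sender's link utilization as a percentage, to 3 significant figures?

99.3 %

t_tx = L/R = 72000/1800000000 = 4e-05 s.
t_prop = 26.7/200000000 = 1.335e-07 s; RTT = 2.67e-07 s.
Cycle = t_tx + RTT = 4.0267e-05 s.
Utilization = t_tx / cycle = 4e-05/4.0267e-05 = 99.3 %.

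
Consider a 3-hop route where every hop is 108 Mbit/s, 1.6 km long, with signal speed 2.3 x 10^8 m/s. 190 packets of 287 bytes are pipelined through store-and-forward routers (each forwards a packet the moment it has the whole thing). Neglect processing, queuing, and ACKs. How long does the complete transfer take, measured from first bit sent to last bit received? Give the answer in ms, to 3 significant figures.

Per-hop transmission t_tx = L/R = 2296/108000000 = 0.0212593 ms.
Per-hop propagation t_prop = 1600/2.3e+08 = 0.00695652 ms.
Pipeline fill: first packet needs 3·t_tx to clear all hops; remaining 189 packets each add one t_tx.
Total = (3+190-1)·t_tx + 3·t_prop = 192·0.0212593 + 3·0.00695652 = 4.10 ms.

4.10 ms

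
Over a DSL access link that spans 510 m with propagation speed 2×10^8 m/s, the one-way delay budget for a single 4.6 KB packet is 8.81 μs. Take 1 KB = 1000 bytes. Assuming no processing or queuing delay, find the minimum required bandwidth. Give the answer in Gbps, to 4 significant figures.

5.879 Gbps

L = 36800 bits.
Propagation delay = 510 / 200000000 = 2.55 μs.
Transmission budget = 8.81 − 2.55 = 6.26 μs.
R ≥ L / t_tx = 36800 bits / 6.26e-06 s = 5.879 Gbps.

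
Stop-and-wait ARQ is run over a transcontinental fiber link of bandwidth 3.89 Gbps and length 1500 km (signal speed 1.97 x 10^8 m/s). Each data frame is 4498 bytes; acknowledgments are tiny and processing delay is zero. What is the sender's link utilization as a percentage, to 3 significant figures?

t_tx = L/R = 35984/3890000000 = 9.25039e-06 s.
t_prop = 1500000/197000000 = 0.00761421 s; RTT = 0.0152284 s.
Cycle = t_tx + RTT = 0.0152377 s.
Utilization = t_tx / cycle = 9.25039e-06/0.0152377 = 0.0607 %.

0.0607 %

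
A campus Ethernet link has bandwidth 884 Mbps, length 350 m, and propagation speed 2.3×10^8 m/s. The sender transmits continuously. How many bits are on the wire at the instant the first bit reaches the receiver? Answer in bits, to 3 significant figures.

1350 bits

Propagation delay = 350 / 2.3e+08 = 1.52174e-06 s.
BDP = R × t_prop = 884000000 × 1.52174e-06 = 1345.22 bits.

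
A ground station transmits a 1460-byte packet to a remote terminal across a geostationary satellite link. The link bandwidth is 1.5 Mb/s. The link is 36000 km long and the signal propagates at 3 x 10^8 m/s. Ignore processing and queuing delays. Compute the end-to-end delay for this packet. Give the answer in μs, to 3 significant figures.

128000 μs

L = 1460 × 8 = 11680 bits.
Transmission delay = L/R = 11680 / 1500000 = 7786.67 μs.
Propagation delay = d/s = 36000000 m / 300000000 m/s = 120000 μs.
Total = 128000 μs.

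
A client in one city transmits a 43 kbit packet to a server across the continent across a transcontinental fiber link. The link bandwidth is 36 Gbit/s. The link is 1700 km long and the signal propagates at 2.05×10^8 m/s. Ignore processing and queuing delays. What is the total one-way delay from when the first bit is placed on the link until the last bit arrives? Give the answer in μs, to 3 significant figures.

L = 43000 bits.
Transmission delay = L/R = 43000 / 36000000000 = 1.19444 μs.
Propagation delay = d/s = 1700000 m / 2.05e+08 m/s = 8292.68 μs.
Total = 8290 μs.

8290 μs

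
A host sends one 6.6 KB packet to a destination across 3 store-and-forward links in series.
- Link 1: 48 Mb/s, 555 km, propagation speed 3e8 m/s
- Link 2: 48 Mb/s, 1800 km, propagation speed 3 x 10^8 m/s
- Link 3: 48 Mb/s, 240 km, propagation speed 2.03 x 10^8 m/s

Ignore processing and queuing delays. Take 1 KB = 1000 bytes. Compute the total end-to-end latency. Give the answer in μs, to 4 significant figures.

12330 μs

L = 52800 bits.
Transmission delay per hop = L/R = 52800/48000000 = 1100 μs; 3 hops → 3300 μs.
Propagation delays (d/s per hop): 1850, 6000, 1182.27 μs; sum = 9032.27 μs.
End-to-end = 12330 μs.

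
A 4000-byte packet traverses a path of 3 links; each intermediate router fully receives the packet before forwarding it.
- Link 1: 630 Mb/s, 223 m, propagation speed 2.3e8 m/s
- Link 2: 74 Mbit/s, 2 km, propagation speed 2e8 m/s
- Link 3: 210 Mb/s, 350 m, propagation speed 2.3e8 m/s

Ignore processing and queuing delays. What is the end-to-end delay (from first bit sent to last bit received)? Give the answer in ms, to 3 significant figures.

0.648 ms

L = 4000 × 8 = 32000 bits.
Transmission delays (L/R per hop): 0.0507937, 0.432432, 0.152381 ms; sum = 0.635607 ms.
Propagation delays (d/s per hop): 0.000969565, 0.01, 0.00152174 ms; sum = 0.0124913 ms.
End-to-end = 0.648 ms.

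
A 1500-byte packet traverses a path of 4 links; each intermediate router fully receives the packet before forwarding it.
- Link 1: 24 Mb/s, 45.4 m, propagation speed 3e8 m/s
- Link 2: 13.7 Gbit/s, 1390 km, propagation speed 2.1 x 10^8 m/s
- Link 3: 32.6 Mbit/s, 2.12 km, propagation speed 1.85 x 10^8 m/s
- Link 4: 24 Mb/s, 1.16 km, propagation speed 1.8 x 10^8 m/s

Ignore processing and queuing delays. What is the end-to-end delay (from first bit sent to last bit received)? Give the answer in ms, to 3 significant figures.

L = 1500 × 8 = 12000 bits.
Transmission delays (L/R per hop): 0.5, 0.000875912, 0.368098, 0.5 ms; sum = 1.36897 ms.
Propagation delays (d/s per hop): 0.000151333, 6.61905, 0.0114595, 0.00644444 ms; sum = 6.6371 ms.
End-to-end = 8.01 ms.

8.01 ms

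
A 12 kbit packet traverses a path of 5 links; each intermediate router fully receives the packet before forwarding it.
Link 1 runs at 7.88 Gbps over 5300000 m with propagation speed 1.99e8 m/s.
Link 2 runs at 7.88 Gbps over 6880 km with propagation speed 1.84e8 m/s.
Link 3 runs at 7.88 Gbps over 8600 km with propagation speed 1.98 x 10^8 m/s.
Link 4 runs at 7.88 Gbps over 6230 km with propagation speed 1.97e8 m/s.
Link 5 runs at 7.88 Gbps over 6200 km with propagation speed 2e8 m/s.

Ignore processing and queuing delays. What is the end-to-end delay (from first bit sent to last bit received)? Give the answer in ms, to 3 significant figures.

170 ms

L = 12000 bits.
Transmission delay per hop = L/R = 12000/7880000000 = 0.00152284 ms; 5 hops → 0.00761421 ms.
Propagation delays (d/s per hop): 26.6332, 37.3913, 43.4343, 31.6244, 31 ms; sum = 170.083 ms.
End-to-end = 170 ms.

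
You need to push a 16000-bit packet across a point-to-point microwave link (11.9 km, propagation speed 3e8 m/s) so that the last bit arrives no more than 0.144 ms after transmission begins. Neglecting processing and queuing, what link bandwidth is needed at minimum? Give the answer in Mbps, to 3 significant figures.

153 Mbps

Propagation delay = 11900 / 300000000 = 0.0396667 ms.
Transmission budget = 0.144 − 0.0396667 = 0.104333 ms.
R ≥ L / t_tx = 16000 bits / 0.000104333 s = 153 Mbps.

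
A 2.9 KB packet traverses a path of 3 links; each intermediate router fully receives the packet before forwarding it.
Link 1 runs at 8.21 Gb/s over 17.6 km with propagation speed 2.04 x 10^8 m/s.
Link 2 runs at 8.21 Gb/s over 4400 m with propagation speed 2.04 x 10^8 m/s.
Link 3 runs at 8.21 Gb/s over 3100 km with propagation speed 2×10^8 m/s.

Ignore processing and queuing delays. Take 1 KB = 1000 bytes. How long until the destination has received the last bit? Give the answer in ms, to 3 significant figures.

15.6 ms

L = 23200 bits.
Transmission delay per hop = L/R = 23200/8.21e+09 = 0.00282582 ms; 3 hops → 0.00847747 ms.
Propagation delays (d/s per hop): 0.0862745, 0.0215686, 15.5 ms; sum = 15.6078 ms.
End-to-end = 15.6 ms.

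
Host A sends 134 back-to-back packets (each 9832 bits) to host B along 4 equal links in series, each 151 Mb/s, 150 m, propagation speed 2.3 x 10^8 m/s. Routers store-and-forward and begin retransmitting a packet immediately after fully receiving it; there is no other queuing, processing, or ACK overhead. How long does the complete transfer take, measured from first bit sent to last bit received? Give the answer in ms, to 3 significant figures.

8.92 ms

Per-hop transmission t_tx = L/R = 9832/151000000 = 0.0651126 ms.
Per-hop propagation t_prop = 150/2.3e+08 = 0.000652174 ms.
Pipeline fill: first packet needs 4·t_tx to clear all hops; remaining 133 packets each add one t_tx.
Total = (4+134-1)·t_tx + 4·t_prop = 137·0.0651126 + 4·0.000652174 = 8.92 ms.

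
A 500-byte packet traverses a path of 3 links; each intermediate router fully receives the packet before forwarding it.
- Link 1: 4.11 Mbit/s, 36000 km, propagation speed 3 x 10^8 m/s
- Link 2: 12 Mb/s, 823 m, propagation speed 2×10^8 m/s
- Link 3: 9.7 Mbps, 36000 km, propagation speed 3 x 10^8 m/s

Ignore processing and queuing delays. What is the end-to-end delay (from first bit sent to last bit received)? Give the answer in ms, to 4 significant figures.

L = 500 × 8 = 4000 bits.
Transmission delays (L/R per hop): 0.973236, 0.333333, 0.412371 ms; sum = 1.71894 ms.
Propagation delays (d/s per hop): 120, 0.004115, 120 ms; sum = 240.004 ms.
End-to-end = 241.7 ms.

241.7 ms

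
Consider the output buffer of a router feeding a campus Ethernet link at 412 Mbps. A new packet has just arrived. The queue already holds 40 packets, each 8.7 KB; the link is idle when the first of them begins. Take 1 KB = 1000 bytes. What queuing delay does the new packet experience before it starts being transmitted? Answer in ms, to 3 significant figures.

6.76 ms

Each queued packet: L/R = 69600/412000000 = 0.168932 ms.
40 queued → 6.75728 ms.
Queuing delay = 6.76 ms.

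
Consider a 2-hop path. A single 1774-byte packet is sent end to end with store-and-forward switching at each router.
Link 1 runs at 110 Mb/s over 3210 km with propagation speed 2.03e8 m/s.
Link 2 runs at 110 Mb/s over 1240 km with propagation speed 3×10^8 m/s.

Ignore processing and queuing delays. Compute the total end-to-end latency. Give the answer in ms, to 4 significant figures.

L = 1774 × 8 = 14192 bits.
Transmission delay per hop = L/R = 14192/110000000 = 0.129018 ms; 2 hops → 0.258036 ms.
Propagation delays (d/s per hop): 15.8128, 4.13333 ms; sum = 19.9461 ms.
End-to-end = 20.20 ms.

20.20 ms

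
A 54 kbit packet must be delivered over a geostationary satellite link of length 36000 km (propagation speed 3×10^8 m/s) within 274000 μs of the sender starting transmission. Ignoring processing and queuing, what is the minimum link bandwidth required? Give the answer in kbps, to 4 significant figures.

350.6 kbps

Propagation delay = 36000000 / 300000000 = 120000 μs.
Transmission budget = 274000 − 120000 = 154000 μs.
R ≥ L / t_tx = 54000 bits / 0.154 s = 350.6 kbps.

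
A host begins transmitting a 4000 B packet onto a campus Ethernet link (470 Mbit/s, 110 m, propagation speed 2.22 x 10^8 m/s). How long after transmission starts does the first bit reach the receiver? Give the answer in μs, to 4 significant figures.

0.4955 μs

First bit experiences only propagation delay: d/s = 110/2.22e+08 = 0.4955 μs.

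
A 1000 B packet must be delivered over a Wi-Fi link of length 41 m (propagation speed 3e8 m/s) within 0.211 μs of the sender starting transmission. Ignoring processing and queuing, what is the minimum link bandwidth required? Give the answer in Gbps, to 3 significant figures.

L = 8000 bits.
Propagation delay = 41 / 300000000 = 0.136667 μs.
Transmission budget = 0.211 − 0.136667 = 0.0743333 μs.
R ≥ L / t_tx = 8000 bits / 7.43333e-08 s = 108 Gbps.

108 Gbps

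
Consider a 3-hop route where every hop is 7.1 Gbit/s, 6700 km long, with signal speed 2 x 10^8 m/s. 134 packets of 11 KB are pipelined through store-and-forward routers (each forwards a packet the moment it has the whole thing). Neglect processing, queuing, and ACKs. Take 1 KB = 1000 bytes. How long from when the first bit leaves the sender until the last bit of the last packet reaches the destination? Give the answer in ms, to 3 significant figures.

102 ms

Per-hop transmission t_tx = L/R = 88000/7100000000 = 0.0123944 ms.
Per-hop propagation t_prop = 6700000/200000000 = 33.5 ms.
Pipeline fill: first packet needs 3·t_tx to clear all hops; remaining 133 packets each add one t_tx.
Total = (3+134-1)·t_tx + 3·t_prop = 136·0.0123944 + 3·33.5 = 102 ms.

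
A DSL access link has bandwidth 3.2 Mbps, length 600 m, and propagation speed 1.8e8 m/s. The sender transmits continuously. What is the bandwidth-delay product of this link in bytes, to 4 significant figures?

1.333 bytes

Propagation delay = 600 / 180000000 = 3.33333e-06 s.
BDP = R × t_prop = 3200000 × 3.33333e-06 = 10.6667 bits.
In bytes: 10.6667/8 = 1.333 bytes.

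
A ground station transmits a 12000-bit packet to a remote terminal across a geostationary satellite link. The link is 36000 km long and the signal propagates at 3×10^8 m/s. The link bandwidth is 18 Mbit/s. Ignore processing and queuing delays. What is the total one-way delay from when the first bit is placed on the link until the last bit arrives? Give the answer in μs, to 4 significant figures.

Transmission delay = L/R = 12000 / 18000000 = 666.667 μs.
Propagation delay = d/s = 36000000 m / 300000000 m/s = 120000 μs.
Total = 120700 μs.

120700 μs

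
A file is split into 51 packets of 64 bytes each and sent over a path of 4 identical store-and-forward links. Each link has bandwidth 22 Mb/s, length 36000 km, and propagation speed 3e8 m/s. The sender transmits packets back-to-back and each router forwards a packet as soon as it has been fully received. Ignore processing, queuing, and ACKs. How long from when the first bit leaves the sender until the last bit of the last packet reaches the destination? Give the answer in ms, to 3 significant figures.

Per-hop transmission t_tx = L/R = 512/22000000 = 0.0232727 ms.
Per-hop propagation t_prop = 36000000/300000000 = 120 ms.
Pipeline fill: first packet needs 4·t_tx to clear all hops; remaining 50 packets each add one t_tx.
Total = (4+51-1)·t_tx + 4·t_prop = 54·0.0232727 + 4·120 = 481 ms.

481 ms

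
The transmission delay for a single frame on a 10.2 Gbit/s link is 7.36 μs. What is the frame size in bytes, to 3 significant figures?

9380 bytes

L = R × t_tx = 10200000000 b/s × 7.36e-06 s = 75072 bits.
In bytes: 75072 / 8 = 9380 bytes.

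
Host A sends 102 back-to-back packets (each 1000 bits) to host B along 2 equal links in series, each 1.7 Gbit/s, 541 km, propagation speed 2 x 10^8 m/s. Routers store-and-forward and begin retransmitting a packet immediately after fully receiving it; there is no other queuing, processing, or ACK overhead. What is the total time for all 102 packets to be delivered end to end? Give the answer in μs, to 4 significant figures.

5471 μs

Per-hop transmission t_tx = L/R = 1000/1700000000 = 0.588235 μs.
Per-hop propagation t_prop = 541000/200000000 = 2705 μs.
Pipeline fill: first packet needs 2·t_tx to clear all hops; remaining 101 packets each add one t_tx.
Total = (2+102-1)·t_tx + 2·t_prop = 103·0.588235 + 2·2705 = 5471 μs.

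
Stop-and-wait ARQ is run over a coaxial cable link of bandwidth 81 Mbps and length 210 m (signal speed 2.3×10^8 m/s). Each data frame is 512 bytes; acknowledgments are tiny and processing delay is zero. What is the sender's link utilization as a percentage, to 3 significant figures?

t_tx = L/R = 4096/81000000 = 5.05679e-05 s.
t_prop = 210/2.3e+08 = 9.13043e-07 s; RTT = 1.82609e-06 s.
Cycle = t_tx + RTT = 5.2394e-05 s.
Utilization = t_tx / cycle = 5.05679e-05/5.2394e-05 = 96.5 %.

96.5 %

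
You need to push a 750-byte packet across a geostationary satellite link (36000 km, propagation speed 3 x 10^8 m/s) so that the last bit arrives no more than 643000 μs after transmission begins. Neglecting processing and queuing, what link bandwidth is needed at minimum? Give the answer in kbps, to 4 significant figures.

L = 6000 bits.
Propagation delay = 36000000 / 300000000 = 120000 μs.
Transmission budget = 643000 − 120000 = 523000 μs.
R ≥ L / t_tx = 6000 bits / 0.523 s = 11.47 kbps.

11.47 kbps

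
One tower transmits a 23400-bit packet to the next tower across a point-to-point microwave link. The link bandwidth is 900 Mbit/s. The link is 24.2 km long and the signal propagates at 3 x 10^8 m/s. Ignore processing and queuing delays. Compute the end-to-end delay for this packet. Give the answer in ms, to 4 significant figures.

Transmission delay = L/R = 23400 / 900000000 = 0.026 ms.
Propagation delay = d/s = 24200 m / 300000000 m/s = 0.0806667 ms.
Total = 0.1067 ms.

0.1067 ms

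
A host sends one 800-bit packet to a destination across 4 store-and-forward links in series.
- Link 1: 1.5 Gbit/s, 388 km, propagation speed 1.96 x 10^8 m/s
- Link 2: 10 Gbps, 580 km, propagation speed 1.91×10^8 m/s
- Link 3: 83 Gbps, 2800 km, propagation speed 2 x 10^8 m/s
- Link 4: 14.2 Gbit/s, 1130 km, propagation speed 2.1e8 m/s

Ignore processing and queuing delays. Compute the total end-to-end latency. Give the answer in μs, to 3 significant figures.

Transmission delays (L/R per hop): 0.533333, 0.08, 0.00963855, 0.056338 μs; sum = 0.67931 μs.
Propagation delays (d/s per hop): 1979.59, 3036.65, 14000, 5380.95 μs; sum = 24397.2 μs.
End-to-end = 24400 μs.

24400 μs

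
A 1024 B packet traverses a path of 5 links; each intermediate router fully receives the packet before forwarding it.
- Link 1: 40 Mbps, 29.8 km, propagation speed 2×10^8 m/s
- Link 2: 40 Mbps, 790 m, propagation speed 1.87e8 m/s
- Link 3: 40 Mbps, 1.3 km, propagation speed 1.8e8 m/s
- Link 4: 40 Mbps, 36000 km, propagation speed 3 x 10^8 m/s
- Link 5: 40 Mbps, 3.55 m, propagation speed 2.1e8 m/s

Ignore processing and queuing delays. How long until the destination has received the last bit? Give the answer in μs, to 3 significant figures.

L = 1024 × 8 = 8192 bits.
Transmission delay per hop = L/R = 8192/40000000 = 204.8 μs; 5 hops → 1024 μs.
Propagation delays (d/s per hop): 149, 4.2246, 7.22222, 120000, 0.0169048 μs; sum = 120160 μs.
End-to-end = 121000 μs.

121000 μs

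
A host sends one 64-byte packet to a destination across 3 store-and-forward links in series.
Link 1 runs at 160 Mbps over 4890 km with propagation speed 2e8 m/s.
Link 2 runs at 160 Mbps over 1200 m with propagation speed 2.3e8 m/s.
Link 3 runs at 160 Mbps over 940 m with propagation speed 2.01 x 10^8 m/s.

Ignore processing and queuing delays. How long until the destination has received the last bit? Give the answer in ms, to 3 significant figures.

24.5 ms

L = 64 × 8 = 512 bits.
Transmission delay per hop = L/R = 512/160000000 = 0.0032 ms; 3 hops → 0.0096 ms.
Propagation delays (d/s per hop): 24.45, 0.00521739, 0.00467662 ms; sum = 24.4599 ms.
End-to-end = 24.5 ms.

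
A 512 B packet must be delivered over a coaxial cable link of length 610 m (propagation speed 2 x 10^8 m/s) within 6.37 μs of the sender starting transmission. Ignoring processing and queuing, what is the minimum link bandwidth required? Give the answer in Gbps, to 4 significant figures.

L = 4096 bits.
Propagation delay = 610 / 200000000 = 3.05 μs.
Transmission budget = 6.37 − 3.05 = 3.32 μs.
R ≥ L / t_tx = 4096 bits / 3.32e-06 s = 1.234 Gbps.

1.234 Gbps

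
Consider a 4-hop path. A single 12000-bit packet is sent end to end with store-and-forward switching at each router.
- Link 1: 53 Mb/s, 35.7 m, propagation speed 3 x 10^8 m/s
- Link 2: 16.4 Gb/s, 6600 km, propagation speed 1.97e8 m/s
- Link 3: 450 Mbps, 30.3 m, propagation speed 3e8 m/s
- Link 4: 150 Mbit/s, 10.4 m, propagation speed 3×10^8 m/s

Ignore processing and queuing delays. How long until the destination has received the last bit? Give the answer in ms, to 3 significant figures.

Transmission delays (L/R per hop): 0.226415, 0.000731707, 0.0266667, 0.08 ms; sum = 0.333813 ms.
Propagation delays (d/s per hop): 0.000119, 33.5025, 0.000101, 3.46667e-05 ms; sum = 33.5028 ms.
End-to-end = 33.8 ms.

33.8 ms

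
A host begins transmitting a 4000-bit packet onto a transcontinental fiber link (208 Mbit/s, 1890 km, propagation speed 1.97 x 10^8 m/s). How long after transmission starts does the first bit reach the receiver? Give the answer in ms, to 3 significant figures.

First bit experiences only propagation delay: d/s = 1890000/197000000 = 9.59 ms.

9.59 ms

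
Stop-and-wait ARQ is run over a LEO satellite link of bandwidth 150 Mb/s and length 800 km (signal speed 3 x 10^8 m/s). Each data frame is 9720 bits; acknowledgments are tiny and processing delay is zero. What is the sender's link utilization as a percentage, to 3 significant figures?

1.20 %

t_tx = L/R = 9720/150000000 = 6.48e-05 s.
t_prop = 800000/300000000 = 0.00266667 s; RTT = 0.00533333 s.
Cycle = t_tx + RTT = 0.00539813 s.
Utilization = t_tx / cycle = 6.48e-05/0.00539813 = 1.20 %.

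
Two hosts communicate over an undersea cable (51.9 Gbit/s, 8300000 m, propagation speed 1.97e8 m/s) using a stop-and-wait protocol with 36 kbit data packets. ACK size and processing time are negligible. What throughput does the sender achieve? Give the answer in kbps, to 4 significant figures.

427.2 kbps

t_tx = L/R = 36000/51900000000 = 6.93642e-07 s.
t_prop = 8300000/197000000 = 0.042132 s; RTT = 0.084264 s.
Cycle = t_tx + RTT = 0.0842647 s.
Throughput = L / cycle = 36000 / 0.0842647 = 427.2 kbps.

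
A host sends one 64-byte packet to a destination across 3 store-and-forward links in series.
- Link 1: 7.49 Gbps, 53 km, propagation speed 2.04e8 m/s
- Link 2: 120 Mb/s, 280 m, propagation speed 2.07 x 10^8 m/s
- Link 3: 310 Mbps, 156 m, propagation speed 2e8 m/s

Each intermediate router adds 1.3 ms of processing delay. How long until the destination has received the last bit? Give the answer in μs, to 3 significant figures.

L = 64 × 8 = 512 bits.
Transmission delays (L/R per hop): 0.0683578, 4.26667, 1.65161 μs; sum = 5.98664 μs.
Propagation delays (d/s per hop): 259.804, 1.35266, 0.78 μs; sum = 261.937 μs.
Processing at 2 router(s): 2 × 1.3 ms = 2600 μs.
End-to-end = 2870 μs.

2870 μs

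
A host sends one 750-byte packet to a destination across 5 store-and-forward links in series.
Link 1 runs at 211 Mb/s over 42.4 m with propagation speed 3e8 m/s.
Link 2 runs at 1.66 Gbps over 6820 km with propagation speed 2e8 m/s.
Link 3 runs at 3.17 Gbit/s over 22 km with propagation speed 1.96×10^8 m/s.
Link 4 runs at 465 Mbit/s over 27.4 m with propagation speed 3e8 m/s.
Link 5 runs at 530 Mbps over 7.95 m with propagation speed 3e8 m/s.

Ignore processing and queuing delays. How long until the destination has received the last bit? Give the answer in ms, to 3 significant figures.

L = 750 × 8 = 6000 bits.
Transmission delays (L/R per hop): 0.028436, 0.00361446, 0.00189274, 0.0129032, 0.0113208 ms; sum = 0.0581672 ms.
Propagation delays (d/s per hop): 0.000141333, 34.1, 0.112245, 9.13333e-05, 2.65e-05 ms; sum = 34.2125 ms.
End-to-end = 34.3 ms.

34.3 ms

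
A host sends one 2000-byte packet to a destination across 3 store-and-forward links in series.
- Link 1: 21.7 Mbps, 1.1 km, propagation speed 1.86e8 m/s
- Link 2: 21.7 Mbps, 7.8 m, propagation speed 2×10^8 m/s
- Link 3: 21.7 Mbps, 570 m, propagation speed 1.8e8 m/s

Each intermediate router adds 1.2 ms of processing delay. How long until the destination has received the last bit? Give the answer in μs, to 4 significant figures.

4621 μs

L = 2000 × 8 = 16000 bits.
Transmission delay per hop = L/R = 16000/21700000 = 737.327 μs; 3 hops → 2211.98 μs.
Propagation delays (d/s per hop): 5.91398, 0.039, 3.16667 μs; sum = 9.11965 μs.
Processing at 2 router(s): 2 × 1.2 ms = 2400 μs.
End-to-end = 4621 μs.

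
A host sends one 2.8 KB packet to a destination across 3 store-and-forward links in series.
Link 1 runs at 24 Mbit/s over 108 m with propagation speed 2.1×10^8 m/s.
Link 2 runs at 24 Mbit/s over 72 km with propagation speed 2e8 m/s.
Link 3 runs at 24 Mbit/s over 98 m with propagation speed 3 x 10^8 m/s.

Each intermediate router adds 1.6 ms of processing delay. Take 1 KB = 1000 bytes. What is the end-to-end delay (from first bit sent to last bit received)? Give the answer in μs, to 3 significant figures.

6360 μs

L = 22400 bits.
Transmission delay per hop = L/R = 22400/24000000 = 933.333 μs; 3 hops → 2800 μs.
Propagation delays (d/s per hop): 0.514286, 360, 0.326667 μs; sum = 360.841 μs.
Processing at 2 router(s): 2 × 1.6 ms = 3200 μs.
End-to-end = 6360 μs.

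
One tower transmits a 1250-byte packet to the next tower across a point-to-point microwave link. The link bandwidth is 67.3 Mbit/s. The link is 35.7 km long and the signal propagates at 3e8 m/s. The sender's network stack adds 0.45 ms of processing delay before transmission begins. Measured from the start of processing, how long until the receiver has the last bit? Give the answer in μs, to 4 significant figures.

717.6 μs

L = 1250 × 8 = 10000 bits.
Transmission delay = L/R = 10000 / 67300000 = 148.588 μs.
Propagation delay = d/s = 35700 m / 300000000 m/s = 119 μs.
Plus processing delay 0.45 ms = 450 μs.
Total = 717.6 μs.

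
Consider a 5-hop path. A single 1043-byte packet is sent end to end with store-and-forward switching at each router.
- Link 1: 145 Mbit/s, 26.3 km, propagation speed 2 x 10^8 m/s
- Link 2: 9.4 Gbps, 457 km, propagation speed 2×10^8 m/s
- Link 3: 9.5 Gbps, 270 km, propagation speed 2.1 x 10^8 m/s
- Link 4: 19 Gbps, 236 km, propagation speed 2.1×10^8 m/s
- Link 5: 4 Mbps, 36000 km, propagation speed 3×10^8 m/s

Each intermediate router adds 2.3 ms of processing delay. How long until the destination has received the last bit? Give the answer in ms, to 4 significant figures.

L = 1043 × 8 = 8344 bits.
Transmission delays (L/R per hop): 0.0575448, 0.00088766, 0.000878316, 0.000439158, 2.086 ms; sum = 2.14575 ms.
Propagation delays (d/s per hop): 0.1315, 2.285, 1.28571, 1.12381, 120 ms; sum = 124.826 ms.
Processing at 4 router(s): 4 × 2.3 ms = 9.2 ms.
End-to-end = 136.2 ms.

136.2 ms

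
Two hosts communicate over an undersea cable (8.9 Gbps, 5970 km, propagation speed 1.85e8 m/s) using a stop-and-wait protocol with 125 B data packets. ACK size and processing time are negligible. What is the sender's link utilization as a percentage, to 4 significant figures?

0.0001741 %

t_tx = L/R = 1000/8900000000 = 1.1236e-07 s.
t_prop = 5970000/185000000 = 0.0322703 s; RTT = 0.0645405 s.
Cycle = t_tx + RTT = 0.0645407 s.
Utilization = t_tx / cycle = 1.1236e-07/0.0645407 = 0.0001741 %.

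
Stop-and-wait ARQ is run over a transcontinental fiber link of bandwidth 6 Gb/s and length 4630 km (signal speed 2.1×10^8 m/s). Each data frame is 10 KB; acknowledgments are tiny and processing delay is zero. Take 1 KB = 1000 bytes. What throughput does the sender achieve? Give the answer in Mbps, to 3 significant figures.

t_tx = L/R = 80000/6000000000 = 1.33333e-05 s.
t_prop = 4630000/210000000 = 0.0220476 s; RTT = 0.0440952 s.
Cycle = t_tx + RTT = 0.0441086 s.
Throughput = L / cycle = 80000 / 0.0441086 = 1.81 Mbps.

1.81 Mbps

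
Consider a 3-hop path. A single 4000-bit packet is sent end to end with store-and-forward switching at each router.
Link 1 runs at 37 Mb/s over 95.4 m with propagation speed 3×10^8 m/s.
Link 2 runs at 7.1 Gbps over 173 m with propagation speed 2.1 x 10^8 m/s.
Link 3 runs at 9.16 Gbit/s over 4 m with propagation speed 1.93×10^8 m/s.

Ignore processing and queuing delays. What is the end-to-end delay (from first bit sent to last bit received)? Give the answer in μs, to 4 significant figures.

Transmission delays (L/R per hop): 108.108, 0.56338, 0.436681 μs; sum = 109.108 μs.
Propagation delays (d/s per hop): 0.318, 0.82381, 0.0207254 μs; sum = 1.16253 μs.
End-to-end = 110.3 μs.

110.3 μs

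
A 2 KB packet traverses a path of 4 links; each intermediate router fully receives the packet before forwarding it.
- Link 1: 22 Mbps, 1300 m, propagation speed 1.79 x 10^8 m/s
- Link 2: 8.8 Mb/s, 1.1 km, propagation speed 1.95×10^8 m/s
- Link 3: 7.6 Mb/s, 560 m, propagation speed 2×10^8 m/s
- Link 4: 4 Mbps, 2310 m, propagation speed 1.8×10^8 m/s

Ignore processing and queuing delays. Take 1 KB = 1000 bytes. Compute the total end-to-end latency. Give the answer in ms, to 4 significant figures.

8.679 ms

L = 16000 bits.
Transmission delays (L/R per hop): 0.727273, 1.81818, 2.10526, 4 ms; sum = 8.65072 ms.
Propagation delays (d/s per hop): 0.00726257, 0.00564103, 0.0028, 0.0128333 ms; sum = 0.0285369 ms.
End-to-end = 8.679 ms.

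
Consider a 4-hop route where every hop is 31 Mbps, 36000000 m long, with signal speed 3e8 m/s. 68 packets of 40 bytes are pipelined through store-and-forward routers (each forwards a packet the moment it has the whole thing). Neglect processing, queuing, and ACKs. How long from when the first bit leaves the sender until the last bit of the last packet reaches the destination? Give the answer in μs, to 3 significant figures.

Per-hop transmission t_tx = L/R = 320/31000000 = 10.3226 μs.
Per-hop propagation t_prop = 36000000/300000000 = 120000 μs.
Pipeline fill: first packet needs 4·t_tx to clear all hops; remaining 67 packets each add one t_tx.
Total = (4+68-1)·t_tx + 4·t_prop = 71·10.3226 + 4·120000 = 481000 μs.

481000 μs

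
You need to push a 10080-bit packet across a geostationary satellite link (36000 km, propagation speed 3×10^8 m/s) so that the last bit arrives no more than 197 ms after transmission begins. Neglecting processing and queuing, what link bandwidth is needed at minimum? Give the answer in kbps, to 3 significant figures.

Propagation delay = 36000000 / 300000000 = 120 ms.
Transmission budget = 197 − 120 = 77 ms.
R ≥ L / t_tx = 10080 bits / 0.077 s = 131 kbps.

131 kbps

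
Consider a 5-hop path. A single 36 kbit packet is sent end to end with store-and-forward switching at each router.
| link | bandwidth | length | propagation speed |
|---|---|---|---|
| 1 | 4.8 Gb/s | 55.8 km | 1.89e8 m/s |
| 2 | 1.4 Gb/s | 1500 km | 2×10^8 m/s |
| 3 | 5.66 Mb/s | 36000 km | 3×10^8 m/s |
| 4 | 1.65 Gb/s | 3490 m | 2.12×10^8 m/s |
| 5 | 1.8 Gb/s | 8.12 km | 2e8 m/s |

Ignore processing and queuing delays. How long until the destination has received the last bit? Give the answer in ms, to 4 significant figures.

134.3 ms

L = 36000 bits.
Transmission delays (L/R per hop): 0.0075, 0.0257143, 6.36042, 0.0218182, 0.02 ms; sum = 6.43546 ms.
Propagation delays (d/s per hop): 0.295238, 7.5, 120, 0.0164623, 0.0406 ms; sum = 127.852 ms.
End-to-end = 134.3 ms.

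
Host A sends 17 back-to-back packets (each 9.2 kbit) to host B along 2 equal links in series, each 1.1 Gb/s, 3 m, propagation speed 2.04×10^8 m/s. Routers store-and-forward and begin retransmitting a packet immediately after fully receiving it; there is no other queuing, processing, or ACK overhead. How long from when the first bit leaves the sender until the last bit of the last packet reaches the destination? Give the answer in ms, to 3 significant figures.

0.151 ms

Per-hop transmission t_tx = L/R = 9200/1100000000 = 0.00836364 ms.
Per-hop propagation t_prop = 3/204000000 = 1.47059e-05 ms.
Pipeline fill: first packet needs 2·t_tx to clear all hops; remaining 16 packets each add one t_tx.
Total = (2+17-1)·t_tx + 2·t_prop = 18·0.00836364 + 2·1.47059e-05 = 0.151 ms.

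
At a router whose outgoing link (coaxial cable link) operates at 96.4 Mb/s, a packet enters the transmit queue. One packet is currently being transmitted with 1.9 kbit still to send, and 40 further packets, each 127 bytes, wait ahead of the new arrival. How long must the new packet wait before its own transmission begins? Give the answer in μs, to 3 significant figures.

441 μs

Each queued packet: L/R = 1016/96400000 = 10.5394 μs.
40 queued → 421.577 μs.
Plus remaining 1900 bits of current packet: 19.7095 μs.
Queuing delay = 441 μs.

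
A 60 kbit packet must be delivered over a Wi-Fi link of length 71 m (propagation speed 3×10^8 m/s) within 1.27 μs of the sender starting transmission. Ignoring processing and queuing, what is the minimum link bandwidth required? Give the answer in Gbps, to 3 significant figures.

Propagation delay = 71 / 300000000 = 0.236667 μs.
Transmission budget = 1.27 − 0.236667 = 1.03333 μs.
R ≥ L / t_tx = 60000 bits / 1.03333e-06 s = 58.1 Gbps.

58.1 Gbps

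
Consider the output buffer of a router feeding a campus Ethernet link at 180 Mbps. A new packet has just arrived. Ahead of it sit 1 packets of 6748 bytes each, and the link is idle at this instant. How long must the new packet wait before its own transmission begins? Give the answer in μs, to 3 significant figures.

Each queued packet: L/R = 53984/180000000 = 299.911 μs.
1 queued → 299.911 μs.
Queuing delay = 300 μs.

300 μs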